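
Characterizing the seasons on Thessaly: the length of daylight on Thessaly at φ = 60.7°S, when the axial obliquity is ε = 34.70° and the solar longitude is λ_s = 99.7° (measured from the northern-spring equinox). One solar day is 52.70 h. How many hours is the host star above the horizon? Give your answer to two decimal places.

Solar declination: sin δ = sin ε · sin λ_s = sin 34.70° × sin 99.7° = 0.56114, so δ = +34.135°.
cos H₀ = −tan φ · tan δ = 1.2081 ≥ 1, so the host star never rises (polar night) and H₀ = 0.
Daylight = 2H₀/(2π) × 52.70 h = (0.0000/π) × 52.70 = 0.00 h.

0.00 h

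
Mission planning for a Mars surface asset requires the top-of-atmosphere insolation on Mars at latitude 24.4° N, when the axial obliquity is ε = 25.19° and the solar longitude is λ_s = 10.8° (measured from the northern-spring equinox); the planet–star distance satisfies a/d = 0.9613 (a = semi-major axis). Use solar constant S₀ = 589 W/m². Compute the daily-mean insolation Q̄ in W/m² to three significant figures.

Q̄ ≈ 166 W/m²

Solar declination: sin δ = sin ε · sin λ_s = sin 25.19° × sin 10.8° = 0.07975, so δ = +4.574°.
cos H₀ = −tan(+24.4°) tan(+4.574°) = -0.0363, H₀ = 1.6071 rad.
Bracket: H₀ sin φ sin δ + cos φ cos δ sin H₀ = 1.6071×0.41310×0.07975 + 0.91068×0.99681×0.99934 = 0.052945 + 0.907176 = 0.960121.
Inverse-square distance factor (a/d)² = 0.9613² = 0.924098.
Q̄ = (S₀/π) × 0.924098 × [bracket] = (589/π) × 0.924098 × 0.960121 = 166.3 W/m².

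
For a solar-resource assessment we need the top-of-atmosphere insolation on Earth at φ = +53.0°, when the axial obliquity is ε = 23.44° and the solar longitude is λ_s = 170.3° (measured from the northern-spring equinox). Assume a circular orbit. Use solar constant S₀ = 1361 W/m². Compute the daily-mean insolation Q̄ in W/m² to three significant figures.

Solar declination: sin δ = sin ε · sin λ_s = sin 23.44° × sin 170.3° = 0.06702, so δ = +3.843°.
cos H₀ = −tan(+53.0°) tan(+3.843°) = -0.0891, H₀ = 1.6601 rad.
Bracket: H₀ sin φ sin δ + cos φ cos δ sin H₀ = 1.6601×0.79864×0.06702 + 0.60182×0.99775×0.99602 = 0.088857 + 0.598076 = 0.686933.
Q̄ = (S₀/π) × [bracket] = (1361/π) × 0.686933 = 297.6 W/m².

Q̄ ≈ 298 W/m²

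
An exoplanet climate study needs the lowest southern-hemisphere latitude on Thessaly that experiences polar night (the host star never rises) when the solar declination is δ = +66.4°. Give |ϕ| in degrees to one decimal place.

|ϕ| = 23.6°

Polar night requires cos h₀ = −tan ϕ tan δ ≥ 1, i.e. tan ϕ tan δ ≤ −1.
The boundary is |tan ϕ| · |tan δ| = 1, so |ϕ| = 90° − |δ| = 90° − 66.4° = 23.6° in the southern hemisphere.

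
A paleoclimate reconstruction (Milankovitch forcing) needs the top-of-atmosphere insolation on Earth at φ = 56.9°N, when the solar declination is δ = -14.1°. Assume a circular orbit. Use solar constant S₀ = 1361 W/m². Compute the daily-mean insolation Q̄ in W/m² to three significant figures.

cos H₀ = −tan(+56.9°) tan(-14.100°) = 0.3853, H₀ = 1.1752 rad.
Bracket: H₀ sin φ sin δ + cos φ cos δ sin H₀ = 1.1752×0.83772×-0.24362 + 0.54610×0.96987×0.92279 = -0.239841 + 0.488752 = 0.248911.
Q̄ = (S₀/π) × [bracket] = (1361/π) × 0.248911 = 107.8 W/m².

Q̄ ≈ 108 W/m²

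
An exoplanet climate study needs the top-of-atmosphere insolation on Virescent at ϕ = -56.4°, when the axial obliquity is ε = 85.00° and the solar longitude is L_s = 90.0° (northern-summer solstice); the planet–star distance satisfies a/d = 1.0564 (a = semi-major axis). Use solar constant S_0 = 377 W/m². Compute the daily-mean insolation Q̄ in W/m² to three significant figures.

Q̄ ≈ 0.00 W/m²

Solar declination: sin δ = sin ε · sin L_s = sin 85.00° × sin 90.0° = 0.99619, so δ = +85.000°.
cos h₀ = −tan(-56.4°) tan(+85.000°) = 17.2036 ≥ 1 ⇒ polar night, h₀ = 0 and Q̄ = 0.
Inverse-square distance factor (a/d)² = 1.0564² = 1.115981.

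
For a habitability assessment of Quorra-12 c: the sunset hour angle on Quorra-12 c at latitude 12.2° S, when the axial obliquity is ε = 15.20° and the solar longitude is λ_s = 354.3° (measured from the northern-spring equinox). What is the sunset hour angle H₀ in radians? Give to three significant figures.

H₀ = 1.58 rad

Solar declination: sin δ = sin ε · sin λ_s = sin 15.20° × sin 354.3° = -0.02604, so δ = -1.492°.
cos H₀ = −tan φ · tan δ = −tan(-12.2°) × tan(-1.492°) = -0.0056, so H₀ = 1.5764 rad = 90.32°.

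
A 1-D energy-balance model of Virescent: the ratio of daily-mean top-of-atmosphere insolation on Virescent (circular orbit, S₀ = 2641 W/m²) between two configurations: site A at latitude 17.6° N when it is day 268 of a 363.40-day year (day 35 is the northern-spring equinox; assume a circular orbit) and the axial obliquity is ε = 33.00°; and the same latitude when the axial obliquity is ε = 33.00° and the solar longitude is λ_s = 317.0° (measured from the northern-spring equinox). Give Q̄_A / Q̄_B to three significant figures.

— Configuration A (φ=+17.6°):
Solar longitude: λ_s = 360° × (268 − 35)/363.40 = 230.820°.
sin δ = sin 33.00° × sin 230.820° = -0.42219, so δ = -24.973°.
cos H₀ = −tan(+17.6°) tan(-24.973°) = 0.1477, H₀ = 1.4225 rad.
Bracket: H₀ sin φ sin δ + cos φ cos δ sin H₀ = 1.4225×0.30237×-0.42219 + 0.95319×0.90651×0.98903 = -0.181593 + 0.854597 = 0.673004.
Q̄ = (S₀/π) × [bracket] = (2641/π) × 0.673004 = 565.77 W/m².
— Configuration B (φ=+17.6°):
Solar declination: sin δ = sin ε · sin λ_s = sin 33.00° × sin 317.0° = -0.37144, so δ = -21.805°.
cos H₀ = −tan(+17.6°) tan(-21.805°) = 0.1269, H₀ = 1.4435 rad.
Bracket: H₀ sin φ sin δ + cos φ cos δ sin H₀ = 1.4435×0.30237×-0.37144 + 0.95319×0.92846×0.99191 = -0.162123 + 0.877839 = 0.715716.
Q̄ = (S₀/π) × [bracket] = (2641/π) × 0.715716 = 601.67 W/m².
Ratio Q̄_A / Q̄_B = 565.77 / 601.67 = 0.9403.

Q̄_A / Q̄_B ≈ 0.940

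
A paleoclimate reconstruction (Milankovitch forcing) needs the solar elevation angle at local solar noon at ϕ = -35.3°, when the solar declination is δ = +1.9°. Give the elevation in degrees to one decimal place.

At local noon the hour angle is zero, so the zenith angle equals |ϕ − δ| = |-35.3° − (+1.900°)| = 37.200°.
Elevation = 90° − 37.200° = 52.8°.

52.8°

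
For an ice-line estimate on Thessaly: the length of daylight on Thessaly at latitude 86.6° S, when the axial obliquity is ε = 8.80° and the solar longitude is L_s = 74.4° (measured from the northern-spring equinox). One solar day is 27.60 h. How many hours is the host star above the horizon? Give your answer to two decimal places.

Solar declination: sin δ = sin ε · sin L_s = sin 8.80° × sin 74.4° = 0.14735, so δ = +8.473°.
cos h₀ = −tan ϕ · tan δ = 2.5076 ≥ 1, so the host star never rises (polar night) and h₀ = 0.
Daylight = 2h₀/(2π) × 27.60 h = (0.0000/π) × 27.60 = 0.00 h.

0.00 h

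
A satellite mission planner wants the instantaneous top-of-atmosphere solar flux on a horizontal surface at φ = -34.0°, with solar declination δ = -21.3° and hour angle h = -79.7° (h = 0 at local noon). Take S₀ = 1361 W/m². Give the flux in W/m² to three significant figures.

464 W/m²

cos θ_z = sin φ sin δ + cos φ cos δ cos h = 0.203128 + 0.138108 = 0.341236.
Flux = S₀ · cos θ_z = 1361 × 0.341236 = 464.4 W/m².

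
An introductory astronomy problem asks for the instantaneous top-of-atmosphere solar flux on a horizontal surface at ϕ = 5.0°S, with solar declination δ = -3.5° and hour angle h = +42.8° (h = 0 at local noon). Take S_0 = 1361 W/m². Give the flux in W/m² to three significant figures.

1.00e+03 W/m²

cos θ_z = sin ϕ sin δ + cos ϕ cos δ cos h = 0.005321 + 0.729574 = 0.734895.
Flux = S_0 · cos θ_z = 1361 × 0.734895 = 1000 W/m².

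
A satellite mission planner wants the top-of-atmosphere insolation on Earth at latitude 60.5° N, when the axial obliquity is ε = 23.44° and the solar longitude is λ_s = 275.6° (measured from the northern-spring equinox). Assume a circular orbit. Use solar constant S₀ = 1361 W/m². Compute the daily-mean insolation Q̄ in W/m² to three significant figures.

Q̄ ≈ 21.7 W/m²

Solar declination: sin δ = sin ε · sin λ_s = sin 23.44° × sin 275.6° = -0.39589, so δ = -23.321°.
cos H₀ = −tan(+60.5°) tan(-23.321°) = 0.7620, H₀ = 0.7044 rad.
Bracket: H₀ sin φ sin δ + cos φ cos δ sin H₀ = 0.7044×0.87036×-0.39589 + 0.49242×0.91830×0.64759 = -0.242713 + 0.292833 = 0.050120.
Q̄ = (S₀/π) × [bracket] = (1361/π) × 0.050120 = 21.71 W/m².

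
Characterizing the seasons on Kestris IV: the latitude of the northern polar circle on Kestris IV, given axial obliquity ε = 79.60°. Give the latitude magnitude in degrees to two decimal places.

10.40°

The polar circle is the lowest latitude that experiences at least one full rotation of continuous daylight at the northern-summer solstice; it lies at |φ| = 90° − ε = 90° − 79.60° = 10.40°.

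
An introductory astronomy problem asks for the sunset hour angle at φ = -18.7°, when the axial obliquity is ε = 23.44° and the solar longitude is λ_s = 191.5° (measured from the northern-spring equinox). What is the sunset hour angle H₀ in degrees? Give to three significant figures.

H₀ = 91.5°

Solar declination: sin δ = sin ε · sin λ_s = sin 23.44° × sin 191.5° = -0.07931, so δ = -4.549°.
cos H₀ = −tan φ · tan δ = −tan(-18.7°) × tan(-4.549°) = -0.0269, so H₀ = 1.5977 rad = 91.54°.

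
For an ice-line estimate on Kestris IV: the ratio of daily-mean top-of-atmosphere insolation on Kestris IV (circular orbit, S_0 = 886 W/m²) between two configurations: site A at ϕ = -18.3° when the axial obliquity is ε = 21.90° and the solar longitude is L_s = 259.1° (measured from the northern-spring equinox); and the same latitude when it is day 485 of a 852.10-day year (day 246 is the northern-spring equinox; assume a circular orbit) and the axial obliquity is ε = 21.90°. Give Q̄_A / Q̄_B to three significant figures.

Q̄_A / Q̄_B ≈ 1.51

— Configuration A (ϕ=-18.3°):
Solar declination: sin δ = sin ε · sin L_s = sin 21.90° × sin 259.1° = -0.36626, so δ = -21.485°.
cos h₀ = −tan(-18.3°) tan(-21.485°) = -0.1302, h₀ = 1.7013 rad.
Bracket: h₀ sin ϕ sin δ + cos ϕ cos δ sin h₀ = 1.7013×-0.31399×-0.36626 + 0.94943×0.93051×0.99149 = 0.195653 + 0.875936 = 1.071589.
Q̄ = (S_0/π) × [bracket] = (886/π) × 1.071589 = 302.21 W/m².
— Configuration B (ϕ=-18.3°):
Solar longitude: L_s = 360° × (485 − 246)/852.10 = 100.974°.
sin δ = sin 21.90° × sin 100.974° = 0.36617, so δ = +21.479°.
cos h₀ = −tan(-18.3°) tan(+21.479°) = 0.1301, h₀ = 1.4403 rad.
Bracket: h₀ sin ϕ sin δ + cos ϕ cos δ sin h₀ = 1.4403×-0.31399×0.36617 + 0.94943×0.93055×0.99150 = -0.165597 + 0.875982 = 0.710385.
Q̄ = (S_0/π) × [bracket] = (886/π) × 0.710385 = 200.34 W/m².
Ratio Q̄_A / Q̄_B = 302.21 / 200.34 = 1.508.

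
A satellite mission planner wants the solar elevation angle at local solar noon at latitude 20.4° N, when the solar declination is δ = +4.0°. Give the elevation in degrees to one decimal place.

73.6°

At local noon the hour angle is zero, so the zenith angle equals |ϕ − δ| = |+20.4° − (+4.000°)| = 16.400°.
Elevation = 90° − 16.400° = 73.6°.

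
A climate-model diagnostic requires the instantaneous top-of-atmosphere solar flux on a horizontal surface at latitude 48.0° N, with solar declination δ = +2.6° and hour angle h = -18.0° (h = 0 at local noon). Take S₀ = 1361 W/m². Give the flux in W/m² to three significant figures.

911 W/m²

cos θ_z = sin φ sin δ + cos φ cos δ cos h = 0.033711 + 0.635726 = 0.669437.
Flux = S₀ · cos θ_z = 1361 × 0.669437 = 911.1 W/m².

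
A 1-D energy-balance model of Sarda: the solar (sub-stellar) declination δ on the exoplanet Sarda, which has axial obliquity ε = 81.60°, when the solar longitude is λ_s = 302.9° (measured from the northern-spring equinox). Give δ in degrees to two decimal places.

δ = -56.16°

sin δ = sin ε · sin λ_s = sin 81.60° × sin 302.9° = -0.830613.
δ = arcsin(-0.830613) = -56.16°.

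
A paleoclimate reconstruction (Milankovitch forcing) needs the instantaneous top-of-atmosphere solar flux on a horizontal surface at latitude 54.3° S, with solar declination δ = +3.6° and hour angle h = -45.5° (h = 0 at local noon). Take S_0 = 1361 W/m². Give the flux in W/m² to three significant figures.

cos θ_z = sin ϕ sin δ + cos ϕ cos δ cos h = -0.050991 + 0.408202 = 0.357211.
Flux = S_0 · cos θ_z = 1361 × 0.357211 = 486.2 W/m².

486 W/m²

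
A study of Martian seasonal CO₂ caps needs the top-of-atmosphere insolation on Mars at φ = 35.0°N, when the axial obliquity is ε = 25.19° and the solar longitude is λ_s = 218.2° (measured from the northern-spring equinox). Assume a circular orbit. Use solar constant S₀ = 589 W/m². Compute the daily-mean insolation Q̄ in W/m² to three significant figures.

Q̄ ≈ 106 W/m²

Solar declination: sin δ = sin ε · sin λ_s = sin 25.19° × sin 218.2° = -0.26321, so δ = -15.260°.
cos H₀ = −tan(+35.0°) tan(-15.260°) = 0.1910, H₀ = 1.3786 rad.
Bracket: H₀ sin φ sin δ + cos φ cos δ sin H₀ = 1.3786×0.57358×-0.26321 + 0.81915×0.96474×0.98158 = -0.208130 + 0.775710 = 0.567580.
Q̄ = (S₀/π) × [bracket] = (589/π) × 0.567580 = 106.4 W/m².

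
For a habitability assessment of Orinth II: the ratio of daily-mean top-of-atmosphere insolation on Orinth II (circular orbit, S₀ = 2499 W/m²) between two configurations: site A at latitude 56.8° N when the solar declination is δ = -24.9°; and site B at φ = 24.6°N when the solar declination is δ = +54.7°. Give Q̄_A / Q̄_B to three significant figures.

Q̄_A / Q̄_B ≈ 0.0635

— Configuration A (φ=+56.8°):
cos H₀ = −tan(+56.8°) tan(-24.900°) = 0.7093, H₀ = 0.7822 rad.
Bracket: H₀ sin φ sin δ + cos φ cos δ sin H₀ = 0.7822×0.83676×-0.42104 + 0.54756×0.90704×0.70486 = -0.275576 + 0.350075 = 0.074499.
Q̄ = (S₀/π) × [bracket] = (2499/π) × 0.074499 = 59.261 W/m².
— Configuration B (φ=+24.6°):
cos H₀ = −tan(+24.6°) tan(+54.700°) = -0.6466, H₀ = 2.2739 rad.
Bracket: H₀ sin φ sin δ + cos φ cos δ sin H₀ = 2.2739×0.41628×0.81614 + 0.90924×0.57786×0.76281 = 0.772541 + 0.400791 = 1.173332.
Q̄ = (S₀/π) × [bracket] = (2499/π) × 1.173332 = 933.33 W/m².
Ratio Q̄_A / Q̄_B = 59.261 / 933.33 = 0.06349.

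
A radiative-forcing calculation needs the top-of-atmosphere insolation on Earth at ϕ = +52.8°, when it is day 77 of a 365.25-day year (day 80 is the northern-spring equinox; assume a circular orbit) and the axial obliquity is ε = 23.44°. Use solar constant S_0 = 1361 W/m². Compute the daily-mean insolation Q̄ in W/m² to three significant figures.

Solar longitude: L_s = 360° × (77 − 80)/365.25 = -2.957°, i.e. -2.957° + 360° = 357.043°.
sin δ = sin 23.44° × sin 357.043° = -0.02052, so δ = -1.176°.
cos h₀ = −tan(+52.8°) tan(-1.176°) = 0.0270, h₀ = 1.5438 rad.
Bracket: h₀ sin ϕ sin δ + cos ϕ cos δ sin h₀ = 1.5438×0.79653×-0.02052 + 0.60460×0.99979×0.99963 = -0.025233 + 0.604249 = 0.579016.
Q̄ = (S_0/π) × [bracket] = (1361/π) × 0.579016 = 250.8 W/m².

Q̄ ≈ 251 W/m²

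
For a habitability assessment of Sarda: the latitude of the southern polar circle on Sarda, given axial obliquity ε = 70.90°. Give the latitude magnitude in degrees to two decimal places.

19.10°

The polar circle is the lowest latitude that experiences at least one full rotation of continuous darkness at the northern-summer solstice; it lies at |φ| = 90° − ε = 90° − 70.90° = 19.10°.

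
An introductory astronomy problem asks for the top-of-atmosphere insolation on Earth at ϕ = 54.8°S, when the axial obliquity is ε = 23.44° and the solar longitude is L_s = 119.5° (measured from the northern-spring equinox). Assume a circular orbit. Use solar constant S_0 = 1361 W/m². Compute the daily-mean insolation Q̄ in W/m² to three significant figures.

Solar declination: sin δ = sin ε · sin L_s = sin 23.44° × sin 119.5° = 0.34622, so δ = +20.256°.
cos h₀ = −tan(-54.8°) tan(+20.256°) = 0.5231, h₀ = 1.0203 rad.
Bracket: h₀ sin ϕ sin δ + cos ϕ cos δ sin h₀ = 1.0203×-0.81714×0.34622 + 0.57643×0.93815×0.85224 = -0.288653 + 0.460872 = 0.172219.
Q̄ = (S_0/π) × [bracket] = (1361/π) × 0.172219 = 74.61 W/m².

Q̄ ≈ 74.6 W/m²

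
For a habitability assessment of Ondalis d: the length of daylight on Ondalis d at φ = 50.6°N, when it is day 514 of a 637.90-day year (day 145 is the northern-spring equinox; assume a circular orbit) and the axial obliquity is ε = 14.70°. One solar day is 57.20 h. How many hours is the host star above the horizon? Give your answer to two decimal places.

25.91 h

Solar longitude: λ_s = 360° × (514 − 145)/637.90 = 208.246°.
sin δ = sin 14.70° × sin 208.246° = -0.12009, so δ = -6.897°.
cos H₀ = −tan φ · tan δ = −tan(+50.6°) × tan(-6.897°) = 0.1473, so H₀ = 1.4230 rad = 81.53°.
Daylight = 2H₀/(2π) × 57.20 h = (1.4230/π) × 57.20 = 25.91 h.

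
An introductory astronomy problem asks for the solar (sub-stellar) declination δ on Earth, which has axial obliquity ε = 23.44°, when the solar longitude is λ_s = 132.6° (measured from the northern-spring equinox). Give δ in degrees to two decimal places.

sin δ = sin ε · sin λ_s = sin 23.44° × sin 132.6° = 0.292811.
δ = arcsin(0.292811) = +17.03°.

δ = +17.03°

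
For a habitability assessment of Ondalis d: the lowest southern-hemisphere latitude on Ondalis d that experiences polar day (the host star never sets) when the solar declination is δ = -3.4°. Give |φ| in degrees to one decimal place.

Polar day requires cos H₀ = −tan φ tan δ ≤ −1, i.e. tan φ tan δ ≥ 1.
The boundary is |tan φ| · |tan δ| = 1, so |φ| = 90° − |δ| = 90° − 3.4° = 86.6° in the southern hemisphere.

|φ| = 86.6°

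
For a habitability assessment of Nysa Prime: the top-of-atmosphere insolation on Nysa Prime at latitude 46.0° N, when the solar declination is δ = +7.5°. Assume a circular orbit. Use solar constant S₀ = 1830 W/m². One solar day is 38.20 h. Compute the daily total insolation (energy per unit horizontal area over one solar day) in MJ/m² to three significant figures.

cos H₀ = −tan(+46.0°) tan(+7.500°) = -0.1363, H₀ = 1.7076 rad.
Bracket: H₀ sin φ sin δ + cos φ cos δ sin H₀ = 1.7076×0.71934×0.13053 + 0.69466×0.99144×0.99066 = 0.160336 + 0.682281 = 0.842617.
Q̄ = (S₀/π) × [bracket] = (1830/π) × 0.842617 = 490.83 W/m².
Daily total = Q̄ × 38.20 h × 3600 s/h = 490.83 × 38.20 × 3600 / 10⁶ = 67.50 MJ/m².

67.5 MJ/m²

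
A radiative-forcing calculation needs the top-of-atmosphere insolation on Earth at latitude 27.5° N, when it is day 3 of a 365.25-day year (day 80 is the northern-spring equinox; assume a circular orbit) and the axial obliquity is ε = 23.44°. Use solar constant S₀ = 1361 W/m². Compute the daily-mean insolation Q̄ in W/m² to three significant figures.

Q̄ ≈ 242 W/m²

Solar longitude: λ_s = 360° × (3 − 80)/365.25 = -75.893°, i.e. -75.893° + 360° = 284.107°.
sin δ = sin 23.44° × sin 284.107° = -0.38579, so δ = -22.693°.
cos H₀ = −tan(+27.5°) tan(-22.693°) = 0.2177, H₀ = 1.3514 rad.
Bracket: H₀ sin φ sin δ + cos φ cos δ sin H₀ = 1.3514×0.46175×-0.38579 + 0.88701×0.92259×0.97602 = -0.240736 + 0.798723 = 0.557987.
Q̄ = (S₀/π) × [bracket] = (1361/π) × 0.557987 = 241.7 W/m².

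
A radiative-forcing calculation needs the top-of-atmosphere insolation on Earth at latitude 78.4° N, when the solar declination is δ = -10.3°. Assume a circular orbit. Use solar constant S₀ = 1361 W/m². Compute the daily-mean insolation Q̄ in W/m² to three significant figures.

Q̄ ≈ 3.16 W/m²

cos H₀ = −tan(+78.4°) tan(-10.300°) = 0.8853, H₀ = 0.4836 rad.
Bracket: H₀ sin φ sin δ + cos φ cos δ sin H₀ = 0.4836×0.97958×-0.17880 + 0.20108×0.98389×0.46498 = -0.084702 + 0.091992 = 0.007290.
Q̄ = (S₀/π) × [bracket] = (1361/π) × 0.007290 = 3.158 W/m².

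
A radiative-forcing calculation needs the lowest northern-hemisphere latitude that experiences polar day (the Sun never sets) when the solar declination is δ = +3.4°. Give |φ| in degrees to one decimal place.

Polar day requires cos H₀ = −tan φ tan δ ≤ −1, i.e. tan φ tan δ ≥ 1.
The boundary is |tan φ| · |tan δ| = 1, so |φ| = 90° − |δ| = 90° − 3.4° = 86.6° in the northern hemisphere.

|φ| = 86.6°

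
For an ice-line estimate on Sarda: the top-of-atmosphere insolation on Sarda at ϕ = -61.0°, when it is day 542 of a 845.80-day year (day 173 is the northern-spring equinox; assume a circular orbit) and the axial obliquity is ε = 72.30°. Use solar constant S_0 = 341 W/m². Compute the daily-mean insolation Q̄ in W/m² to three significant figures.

Solar longitude: L_s = 360° × (542 − 173)/845.80 = 157.058°.
sin δ = sin 72.30° × sin 157.058° = 0.37134, so δ = +21.798°.
cos h₀ = −tan(-61.0°) tan(+21.798°) = 0.7215, h₀ = 0.7648 rad.
Bracket: h₀ sin ϕ sin δ + cos ϕ cos δ sin h₀ = 0.7648×-0.87462×0.37134 + 0.48481×0.92850×0.69241 = -0.248393 + 0.311686 = 0.063293.
Q̄ = (S_0/π) × [bracket] = (341/π) × 0.063293 = 6.870 W/m².

Q̄ ≈ 6.87 W/m²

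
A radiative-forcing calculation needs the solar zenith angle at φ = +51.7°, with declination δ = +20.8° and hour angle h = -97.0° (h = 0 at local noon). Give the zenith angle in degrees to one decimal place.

θ_z = 78.0°

cos θ_z = sin φ sin δ + cos φ cos δ cos h = 0.278680 + -0.070609 = 0.208071.
θ_z = arccos(0.208071) = 78.0°.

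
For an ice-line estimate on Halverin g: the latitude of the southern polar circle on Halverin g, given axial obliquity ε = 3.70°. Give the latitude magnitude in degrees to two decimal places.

86.30°

The polar circle is the lowest latitude that experiences at least one full rotation of continuous darkness at the northern-summer solstice; it lies at |φ| = 90° − ε = 90° − 3.70° = 86.30°.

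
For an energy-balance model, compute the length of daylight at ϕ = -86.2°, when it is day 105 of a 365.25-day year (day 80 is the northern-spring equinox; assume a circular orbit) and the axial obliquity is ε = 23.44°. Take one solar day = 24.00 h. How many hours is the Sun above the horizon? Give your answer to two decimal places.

0.00 h

Solar longitude: L_s = 360° × (105 − 80)/365.25 = 24.641°.
sin δ = sin 23.44° × sin 24.641° = 0.16585, so δ = +9.547°.
cos h₀ = −tan ϕ · tan δ = 2.5320 ≥ 1, so the Sun never rises (polar night) and h₀ = 0.
Daylight = 2h₀/(2π) × 24.00 h = (0.0000/π) × 24.00 = 0.00 h.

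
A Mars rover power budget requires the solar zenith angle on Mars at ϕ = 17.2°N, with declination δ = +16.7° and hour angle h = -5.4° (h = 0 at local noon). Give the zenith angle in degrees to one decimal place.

cos θ_z = sin ϕ sin δ + cos ϕ cos δ cos h = 0.084975 + 0.910926 = 0.995901.
θ_z = arccos(0.995901) = 5.2°.

θ_z = 5.2°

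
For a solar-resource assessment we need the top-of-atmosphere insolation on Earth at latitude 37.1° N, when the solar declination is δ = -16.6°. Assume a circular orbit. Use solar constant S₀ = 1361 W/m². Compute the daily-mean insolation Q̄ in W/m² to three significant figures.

cos H₀ = −tan(+37.1°) tan(-16.600°) = 0.2255, H₀ = 1.3434 rad.
Bracket: H₀ sin φ sin δ + cos φ cos δ sin H₀ = 1.3434×0.60321×-0.28569 + 0.79758×0.95832×0.97425 = -0.231510 + 0.744655 = 0.513145.
Q̄ = (S₀/π) × [bracket] = (1361/π) × 0.513145 = 222.3 W/m².

Q̄ ≈ 222 W/m²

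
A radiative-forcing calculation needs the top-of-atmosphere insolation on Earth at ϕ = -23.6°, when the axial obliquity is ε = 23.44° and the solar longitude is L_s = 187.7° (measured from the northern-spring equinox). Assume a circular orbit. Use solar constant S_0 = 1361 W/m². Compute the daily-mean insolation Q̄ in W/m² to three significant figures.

Q̄ ≈ 411 W/m²

Solar declination: sin δ = sin ε · sin L_s = sin 23.44° × sin 187.7° = -0.05330, so δ = -3.055°.
cos h₀ = −tan(-23.6°) tan(-3.055°) = -0.0233, h₀ = 1.5941 rad.
Bracket: h₀ sin ϕ sin δ + cos ϕ cos δ sin h₀ = 1.5941×-0.40035×-0.05330 + 0.91636×0.99858×0.99973 = 0.034016 + 0.914812 = 0.948828.
Q̄ = (S_0/π) × [bracket] = (1361/π) × 0.948828 = 411.1 W/m².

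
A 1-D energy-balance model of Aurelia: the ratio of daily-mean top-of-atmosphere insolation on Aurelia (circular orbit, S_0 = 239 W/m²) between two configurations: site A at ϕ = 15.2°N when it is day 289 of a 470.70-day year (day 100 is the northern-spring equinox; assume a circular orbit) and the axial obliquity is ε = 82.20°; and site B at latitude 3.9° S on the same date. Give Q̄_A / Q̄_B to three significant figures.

— Configuration A (ϕ=+15.2°):
Solar longitude: L_s = 360° × (289 − 100)/470.70 = 144.551°.
sin δ = sin 82.20° × sin 144.551° = 0.57462, so δ = +35.073°.
cos h₀ = −tan(+15.2°) tan(+35.073°) = -0.1908, h₀ = 1.7627 rad.
Bracket: h₀ sin ϕ sin δ + cos ϕ cos δ sin h₀ = 1.7627×0.26219×0.57462 + 0.96502×0.81842×0.98164 = 0.265568 + 0.775291 = 1.040859.
Q̄ = (S_0/π) × [bracket] = (239/π) × 1.040859 = 79.184 W/m².
— Configuration B (ϕ=-3.9°):
cos h₀ = −tan(-3.9°) tan(+35.073°) = 0.0479, h₀ = 1.5229 rad.
Bracket: h₀ sin ϕ sin δ + cos ϕ cos δ sin h₀ = 1.5229×-0.06802×0.57462 + 0.99768×0.81842×0.99885 = -0.059524 + 0.815582 = 0.756058.
Q̄ = (S_0/π) × [bracket] = (239/π) × 0.756058 = 57.518 W/m².
Ratio Q̄_A / Q̄_B = 79.184 / 57.518 = 1.377.

Q̄_A / Q̄_B ≈ 1.38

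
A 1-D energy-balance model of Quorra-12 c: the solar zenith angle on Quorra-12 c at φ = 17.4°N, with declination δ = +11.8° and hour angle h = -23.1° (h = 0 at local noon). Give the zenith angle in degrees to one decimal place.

cos θ_z = sin φ sin δ + cos φ cos δ cos h = 0.061153 + 0.859182 = 0.920335.
θ_z = arccos(0.920335) = 23.0°.

θ_z = 23.0°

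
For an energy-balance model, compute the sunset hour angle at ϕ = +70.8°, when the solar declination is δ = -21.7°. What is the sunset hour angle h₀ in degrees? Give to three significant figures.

h₀ = 0.00°

cos h₀ = −tan ϕ · tan δ = 1.1428 ≥ 1, so the Sun never rises (polar night) and h₀ = 0.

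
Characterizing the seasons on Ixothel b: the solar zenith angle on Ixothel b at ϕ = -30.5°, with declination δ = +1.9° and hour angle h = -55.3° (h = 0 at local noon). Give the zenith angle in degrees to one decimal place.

cos θ_z = sin ϕ sin δ + cos ϕ cos δ cos h = -0.016828 + 0.490238 = 0.473410.
θ_z = arccos(0.473410) = 61.7°.

θ_z = 61.7°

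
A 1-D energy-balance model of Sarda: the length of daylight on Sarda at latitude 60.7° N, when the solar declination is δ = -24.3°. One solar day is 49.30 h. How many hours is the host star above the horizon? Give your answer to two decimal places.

cos h₀ = −tan ϕ · tan δ = −tan(+60.7°) × tan(-24.300°) = 0.8046, so h₀ = 0.6358 rad = 36.43°.
Daylight = 2h₀/(2π) × 49.30 h = (0.6358/π) × 49.30 = 9.98 h.

9.98 h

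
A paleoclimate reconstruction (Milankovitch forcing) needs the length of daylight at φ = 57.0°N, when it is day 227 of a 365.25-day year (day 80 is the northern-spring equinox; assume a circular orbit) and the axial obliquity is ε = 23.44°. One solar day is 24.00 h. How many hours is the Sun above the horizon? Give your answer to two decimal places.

Solar longitude: λ_s = 360° × (227 − 80)/365.25 = 144.887°.
sin δ = sin 23.44° × sin 144.887° = 0.22880, so δ = +13.227°.
cos H₀ = −tan φ · tan δ = −tan(+57.0°) × tan(+13.227°) = -0.3619, so H₀ = 1.9411 rad = 111.22°.
Daylight = 2H₀/(2π) × 24.00 h = (1.9411/π) × 24.00 = 14.83 h.

14.83 h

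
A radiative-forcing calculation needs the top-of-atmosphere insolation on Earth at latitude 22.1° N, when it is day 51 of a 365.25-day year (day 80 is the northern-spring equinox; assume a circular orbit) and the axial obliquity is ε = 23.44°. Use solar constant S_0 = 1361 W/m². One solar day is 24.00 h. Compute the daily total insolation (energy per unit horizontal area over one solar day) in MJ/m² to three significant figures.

Solar longitude: L_s = 360° × (51 − 80)/365.25 = -28.583°, i.e. -28.583° + 360° = 331.417°.
sin δ = sin 23.44° × sin 331.417° = -0.19032, so δ = -10.971°.
cos h₀ = −tan(+22.1°) tan(-10.971°) = 0.0787, h₀ = 1.4920 rad.
Bracket: h₀ sin ϕ sin δ + cos ϕ cos δ sin h₀ = 1.4920×0.37622×-0.19032 + 0.92653×0.98172×0.99690 = -0.106830 + 0.906773 = 0.799943.
Q̄ = (S_0/π) × [bracket] = (1361/π) × 0.799943 = 346.55 W/m².
Daily total = Q̄ × 24.00 h × 3600 s/h = 346.55 × 24.00 × 3600 / 10⁶ = 29.94 MJ/m².

29.9 MJ/m²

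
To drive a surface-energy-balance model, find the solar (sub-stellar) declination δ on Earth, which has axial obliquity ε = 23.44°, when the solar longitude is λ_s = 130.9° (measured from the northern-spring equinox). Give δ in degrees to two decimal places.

δ = +17.50°

sin δ = sin ε · sin λ_s = sin 23.44° × sin 130.9° = 0.300670.
δ = arcsin(0.300670) = +17.50°.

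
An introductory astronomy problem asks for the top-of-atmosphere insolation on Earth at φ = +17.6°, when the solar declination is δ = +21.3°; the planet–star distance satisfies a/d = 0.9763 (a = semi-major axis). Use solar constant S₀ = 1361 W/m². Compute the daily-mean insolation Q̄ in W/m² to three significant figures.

Q̄ ≈ 441 W/m²

cos H₀ = −tan(+17.6°) tan(+21.300°) = -0.1237, H₀ = 1.6948 rad.
Bracket: H₀ sin φ sin δ + cos φ cos δ sin H₀ = 1.6948×0.30237×0.36325 + 0.95319×0.93169×0.99232 = 0.186150 + 0.881257 = 1.067407.
Inverse-square distance factor (a/d)² = 0.9763² = 0.953162.
Q̄ = (S₀/π) × 0.953162 × [bracket] = (1361/π) × 0.953162 × 1.067407 = 440.8 W/m².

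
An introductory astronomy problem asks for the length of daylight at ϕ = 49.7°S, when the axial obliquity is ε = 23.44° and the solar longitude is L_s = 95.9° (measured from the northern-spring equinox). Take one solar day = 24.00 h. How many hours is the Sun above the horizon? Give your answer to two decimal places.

Solar declination: sin δ = sin ε · sin L_s = sin 23.44° × sin 95.9° = 0.39568, so δ = +23.308°.
cos h₀ = −tan ϕ · tan δ = −tan(-49.7°) × tan(+23.308°) = 0.5080, so h₀ = 1.0379 rad = 59.47°.
Daylight = 2h₀/(2π) × 24.00 h = (1.0379/π) × 24.00 = 7.93 h.

7.93 h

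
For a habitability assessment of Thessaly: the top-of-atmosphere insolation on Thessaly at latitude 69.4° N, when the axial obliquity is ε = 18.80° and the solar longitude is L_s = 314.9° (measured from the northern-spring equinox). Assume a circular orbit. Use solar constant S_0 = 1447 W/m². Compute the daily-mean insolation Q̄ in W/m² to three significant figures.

Q̄ ≈ 35.0 W/m²

Solar declination: sin δ = sin ε · sin L_s = sin 18.80° × sin 314.9° = -0.22827, so δ = -13.195°.
cos h₀ = −tan(+69.4°) tan(-13.195°) = 0.6238, h₀ = 0.8972 rad.
Bracket: h₀ sin ϕ sin δ + cos ϕ cos δ sin h₀ = 0.8972×0.93606×-0.22827 + 0.35184×0.97360×0.78160 = -0.191709 + 0.267738 = 0.076029.
Q̄ = (S_0/π) × [bracket] = (1447/π) × 0.076029 = 35.02 W/m².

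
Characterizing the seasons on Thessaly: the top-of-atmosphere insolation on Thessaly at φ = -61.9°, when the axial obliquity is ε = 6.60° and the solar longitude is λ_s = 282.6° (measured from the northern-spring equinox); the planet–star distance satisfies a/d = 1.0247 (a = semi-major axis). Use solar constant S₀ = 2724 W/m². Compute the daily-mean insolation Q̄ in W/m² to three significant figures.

Q̄ ≈ 577 W/m²

Solar declination: sin δ = sin ε · sin λ_s = sin 6.60° × sin 282.6° = -0.11217, so δ = -6.440°.
cos H₀ = −tan(-61.9°) tan(-6.440°) = -0.2114, H₀ = 1.7838 rad.
Bracket: H₀ sin φ sin δ + cos φ cos δ sin H₀ = 1.7838×-0.88213×-0.11217 + 0.47101×0.99369×0.97740 = 0.176504 + 0.457460 = 0.633964.
Inverse-square distance factor (a/d)² = 1.0247² = 1.050010.
Q̄ = (S₀/π) × 1.050010 × [bracket] = (2724/π) × 1.050010 × 0.633964 = 577.2 W/m².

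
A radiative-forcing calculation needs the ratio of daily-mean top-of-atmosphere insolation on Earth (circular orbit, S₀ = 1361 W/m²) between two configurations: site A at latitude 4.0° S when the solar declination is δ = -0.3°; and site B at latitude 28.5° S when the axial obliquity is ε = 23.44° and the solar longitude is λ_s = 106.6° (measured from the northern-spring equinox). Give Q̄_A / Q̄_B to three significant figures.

— Configuration A (φ=-4.0°):
cos H₀ = −tan(-4.0°) tan(-0.300°) = -0.0004, H₀ = 1.5712 rad.
Bracket: H₀ sin φ sin δ + cos φ cos δ sin H₀ = 1.5712×-0.06976×-0.00524 + 0.99756×0.99999×1.00000 = 0.000574 + 0.997550 = 0.998124.
Q̄ = (S₀/π) × [bracket] = (1361/π) × 0.998124 = 432.41 W/m².
— Configuration B (φ=-28.5°):
Solar declination: sin δ = sin ε · sin λ_s = sin 23.44° × sin 106.6° = 0.38121, so δ = +22.409°.
cos H₀ = −tan(-28.5°) tan(+22.409°) = 0.2239, H₀ = 1.3450 rad.
Bracket: H₀ sin φ sin δ + cos φ cos δ sin H₀ = 1.3450×-0.47716×0.38121 + 0.87882×0.92449×0.97462 = -0.244653 + 0.791840 = 0.547187.
Q̄ = (S₀/π) × [bracket] = (1361/π) × 0.547187 = 237.05 W/m².
Ratio Q̄_A / Q̄_B = 432.41 / 237.05 = 1.824.

Q̄_A / Q̄_B ≈ 1.82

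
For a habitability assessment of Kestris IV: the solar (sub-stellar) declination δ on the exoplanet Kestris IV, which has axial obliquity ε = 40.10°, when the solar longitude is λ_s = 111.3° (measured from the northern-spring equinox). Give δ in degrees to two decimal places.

δ = +36.88°

sin δ = sin ε · sin λ_s = sin 40.10° × sin 111.3° = 0.600124.
δ = arcsin(0.600124) = +36.88°.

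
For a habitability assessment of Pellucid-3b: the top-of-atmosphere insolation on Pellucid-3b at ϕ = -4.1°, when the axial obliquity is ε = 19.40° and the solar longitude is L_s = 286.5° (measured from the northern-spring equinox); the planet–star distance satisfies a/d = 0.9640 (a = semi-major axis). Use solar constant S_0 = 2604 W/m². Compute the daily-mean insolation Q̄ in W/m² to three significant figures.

Q̄ ≈ 756 W/m²

Solar declination: sin δ = sin ε · sin L_s = sin 19.40° × sin 286.5° = -0.31848, so δ = -18.571°.
cos h₀ = −tan(-4.1°) tan(-18.571°) = -0.0241, h₀ = 1.5949 rad.
Bracket: h₀ sin ϕ sin δ + cos ϕ cos δ sin h₀ = 1.5949×-0.07150×-0.31848 + 0.99744×0.94793×0.99971 = 0.036318 + 0.945229 = 0.981547.
Inverse-square distance factor (a/d)² = 0.9640² = 0.929296.
Q̄ = (S_0/π) × 0.929296 × [bracket] = (2604/π) × 0.929296 × 0.981547 = 756.1 W/m².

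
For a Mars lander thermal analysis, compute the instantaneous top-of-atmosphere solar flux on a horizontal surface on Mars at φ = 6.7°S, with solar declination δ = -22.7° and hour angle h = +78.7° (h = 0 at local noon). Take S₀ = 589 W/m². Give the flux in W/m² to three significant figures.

cos θ_z = sin φ sin δ + cos φ cos δ cos h = 0.045024 + 0.179533 = 0.224557.
Flux = S₀ · cos θ_z = 589 × 0.224557 = 132.3 W/m².

132 W/m²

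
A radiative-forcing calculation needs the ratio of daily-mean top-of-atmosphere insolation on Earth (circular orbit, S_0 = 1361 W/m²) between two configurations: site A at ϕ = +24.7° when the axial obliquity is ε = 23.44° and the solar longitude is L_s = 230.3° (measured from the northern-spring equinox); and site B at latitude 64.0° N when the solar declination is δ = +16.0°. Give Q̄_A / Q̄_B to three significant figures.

Q̄_A / Q̄_B ≈ 0.760

— Configuration A (ϕ=+24.7°):
Solar declination: sin δ = sin ε · sin L_s = sin 23.44° × sin 230.3° = -0.30606, so δ = -17.822°.
cos h₀ = −tan(+24.7°) tan(-17.822°) = 0.1479, h₀ = 1.4224 rad.
Bracket: h₀ sin ϕ sin δ + cos ϕ cos δ sin h₀ = 1.4224×0.41787×-0.30606 + 0.90851×0.95201×0.98901 = -0.181915 + 0.855405 = 0.673490.
Q̄ = (S_0/π) × [bracket] = (1361/π) × 0.673490 = 291.77 W/m².
— Configuration B (ϕ=+64.0°):
cos h₀ = −tan(+64.0°) tan(+16.000°) = -0.5879, h₀ = 2.1993 rad.
Bracket: h₀ sin ϕ sin δ + cos ϕ cos δ sin h₀ = 2.1993×0.89879×0.27564 + 0.43837×0.96126×0.80892 = 0.544860 + 0.340869 = 0.885729.
Q̄ = (S_0/π) × [bracket] = (1361/π) × 0.885729 = 383.72 W/m².
Ratio Q̄_A / Q̄_B = 291.77 / 383.72 = 0.7604.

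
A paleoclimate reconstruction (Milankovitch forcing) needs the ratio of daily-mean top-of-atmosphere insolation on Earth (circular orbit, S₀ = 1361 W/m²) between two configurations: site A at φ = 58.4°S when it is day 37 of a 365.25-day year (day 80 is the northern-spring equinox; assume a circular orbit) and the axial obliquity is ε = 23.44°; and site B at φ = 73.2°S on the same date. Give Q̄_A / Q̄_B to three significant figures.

Q̄_A / Q̄_B ≈ 1.13

— Configuration A (φ=-58.4°):
Solar longitude: λ_s = 360° × (37 − 80)/365.25 = -42.382°, i.e. -42.382° + 360° = 317.618°.
sin δ = sin 23.44° × sin 317.618° = -0.26814, so δ = -15.553°.
cos H₀ = −tan(-58.4°) tan(-15.553°) = -0.4524, H₀ = 2.0403 rad.
Bracket: H₀ sin φ sin δ + cos φ cos δ sin H₀ = 2.0403×-0.85173×-0.26814 + 0.52399×0.96338×0.89181 = 0.465970 + 0.450187 = 0.916157.
Q̄ = (S₀/π) × [bracket] = (1361/π) × 0.916157 = 396.90 W/m².
— Configuration B (φ=-73.2°):
cos H₀ = −tan(-73.2°) tan(-15.553°) = -0.9219, H₀ = 2.7437 rad.
Bracket: H₀ sin φ sin δ + cos φ cos δ sin H₀ = 2.7437×-0.95732×-0.26814 + 0.28903×0.96338×0.38750 = 0.704296 + 0.107898 = 0.812194.
Q̄ = (S₀/π) × [bracket] = (1361/π) × 0.812194 = 351.86 W/m².
Ratio Q̄_A / Q̄_B = 396.90 / 351.86 = 1.128.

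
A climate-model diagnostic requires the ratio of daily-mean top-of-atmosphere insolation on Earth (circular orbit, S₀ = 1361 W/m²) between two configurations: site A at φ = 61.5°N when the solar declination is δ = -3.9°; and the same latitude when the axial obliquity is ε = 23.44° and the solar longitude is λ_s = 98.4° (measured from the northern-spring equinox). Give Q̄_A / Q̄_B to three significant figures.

Q̄_A / Q̄_B ≈ 0.342

— Configuration A (φ=+61.5°):
cos H₀ = −tan(+61.5°) tan(-3.900°) = 0.1256, H₀ = 1.4449 rad.
Bracket: H₀ sin φ sin δ + cos φ cos δ sin H₀ = 1.4449×0.87882×-0.06802 + 0.47716×0.99768×0.99209 = -0.086372 + 0.472287 = 0.385915.
Q̄ = (S₀/π) × [bracket] = (1361/π) × 0.385915 = 167.19 W/m².
— Configuration B (φ=+61.5°):
Solar declination: sin δ = sin ε · sin λ_s = sin 23.44° × sin 98.4° = 0.39352, so δ = +23.174°.
cos H₀ = −tan(+61.5°) tan(+23.174°) = -0.7884, H₀ = 2.4790 rad.
Bracket: H₀ sin φ sin δ + cos φ cos δ sin H₀ = 2.4790×0.87882×0.39352 + 0.47716×0.91932×0.61518 = 0.857321 + 0.269857 = 1.127178.
Q̄ = (S₀/π) × [bracket] = (1361/π) × 1.127178 = 488.32 W/m².
Ratio Q̄_A / Q̄_B = 167.19 / 488.32 = 0.3424.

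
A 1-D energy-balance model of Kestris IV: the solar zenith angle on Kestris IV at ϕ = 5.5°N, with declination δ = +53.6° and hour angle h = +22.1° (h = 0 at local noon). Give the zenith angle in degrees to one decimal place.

θ_z = 51.4°

cos θ_z = sin ϕ sin δ + cos ϕ cos δ cos h = 0.077146 + 0.547288 = 0.624434.
θ_z = arccos(0.624434) = 51.4°.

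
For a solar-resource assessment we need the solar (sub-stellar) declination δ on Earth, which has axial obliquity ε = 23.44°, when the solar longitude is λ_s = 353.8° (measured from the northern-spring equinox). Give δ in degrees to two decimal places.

sin δ = sin ε · sin λ_s = sin 23.44° × sin 353.8° = -0.042961.
δ = arcsin(-0.042961) = -2.46°.

δ = -2.46°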